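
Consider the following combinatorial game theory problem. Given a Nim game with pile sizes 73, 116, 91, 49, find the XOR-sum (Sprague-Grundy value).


We need the XOR (exclusive or) of all pile sizes.
After XOR-ing pile 1 (size 73): 0 XOR 73 = 73
After XOR-ing pile 2 (size 116): 73 XOR 116 = 61
After XOR-ing pile 3 (size 91): 61 XOR 91 = 102
After XOR-ing pile 4 (size 49): 102 XOR 49 = 87
The Nim-value of this position is 87.

87


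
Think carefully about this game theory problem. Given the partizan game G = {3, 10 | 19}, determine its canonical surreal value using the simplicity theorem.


Left options: {3, 10}, max = 10
Right options: {19}, min = 19
All options are numbers and max(Left) < min(Right), so by the simplicity theorem the value is the simplest (earliest-born) number strictly between 10 and 19.
Integers 11 through 18 all lie strictly between 10 and 19.
Among integers, the simplest (lowest birthday = smallest |n|; 0 is born on day 0, +-n on day n) is 11.
No non-integer in the interval can be simpler: if x is a non-integer in the interval, then floor(x) or ceil(x) also lies in the interval (the interval contains an integer), and both are proper prefixes of x's sign expansion, i.e. born earlier. So the game value is 11.
Game value = 11

11


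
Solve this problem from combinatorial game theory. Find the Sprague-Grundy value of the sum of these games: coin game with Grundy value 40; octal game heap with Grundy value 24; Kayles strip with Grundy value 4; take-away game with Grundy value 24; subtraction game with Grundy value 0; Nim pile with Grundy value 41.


By the Sprague-Grundy theorem, the Grundy value of a sum of games is the XOR of individual Grundy values.
coin game: Grundy value = 40. Running XOR: 0 XOR 40 = 40
octal game heap: Grundy value = 24. Running XOR: 40 XOR 24 = 48
Kayles strip: Grundy value = 4. Running XOR: 48 XOR 4 = 52
take-away game: Grundy value = 24. Running XOR: 52 XOR 24 = 44
subtraction game: Grundy value = 0. Running XOR: 44 XOR 0 = 44
Nim pile: Grundy value = 41. Running XOR: 44 XOR 41 = 5
The combined Grundy value is 5.

5


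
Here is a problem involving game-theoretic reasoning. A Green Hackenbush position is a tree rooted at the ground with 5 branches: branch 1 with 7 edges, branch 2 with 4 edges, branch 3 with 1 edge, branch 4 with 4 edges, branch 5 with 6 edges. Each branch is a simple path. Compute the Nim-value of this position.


The tree has 5 branches from the ground vertex.
In Green Hackenbush, the Nim-value of a simple path of length k is k.
Branch 1: length 7, Nim-value = 7
Branch 2: length 4, Nim-value = 4
Branch 3: length 1, Nim-value = 1
Branch 4: length 4, Nim-value = 4
Branch 5: length 6, Nim-value = 6
Total Nim-value = XOR of all branch values:
0 XOR 7 = 7
7 XOR 4 = 3
3 XOR 1 = 2
2 XOR 4 = 6
6 XOR 6 = 0
Nim-value of the tree = 0

0


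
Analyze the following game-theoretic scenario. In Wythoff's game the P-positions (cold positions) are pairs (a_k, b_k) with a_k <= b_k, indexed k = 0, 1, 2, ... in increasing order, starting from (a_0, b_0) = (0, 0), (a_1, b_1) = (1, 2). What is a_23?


By Wythoff's theorem, a_k = floor(k * phi) and b_k = floor(k * phi^2) = a_k + k, where phi = (1 + sqrt(5))/2 is the golden ratio.
phi = (1 + sqrt(5))/2 = 1.618034
k = 23
k * phi = 23 * 1.618034 = 37.214782
a_23 = floor(k * phi) = 37

37


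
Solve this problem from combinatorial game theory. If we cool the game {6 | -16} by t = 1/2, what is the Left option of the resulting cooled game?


Original game: {6 | -16} (a switch {a | b} with a > b).
Cooling by t (for t below the temperature (a - b)/2 = 11) taxes each move by t: {a | b} cooled by t is {a - t | b + t}.
Cooling amount: t = 1/2
Cooled Left option: 6 - 1/2 = 11/2
Cooled Right option: -16 + 1/2 = -31/2
Cooled game: {11/2 | -31/2}
Left option = 11/2

11/2


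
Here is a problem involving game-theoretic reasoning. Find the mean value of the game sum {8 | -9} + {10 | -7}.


G1 = {8 | -9}, G2 = {10 | -7}
Each is a switch {a | b} with numbers a > b; its mean value is (a + b)/2, and mean value is additive over game sums: m(G1 + G2) = m(G1) + m(G2).
Mean of G1 = (8 + (-9))/2 = -1/2 = -1/2
Mean of G2 = (10 + (-7))/2 = 3/2 = 3/2
Mean of G1 + G2 = -1/2 + 3/2 = 1

1


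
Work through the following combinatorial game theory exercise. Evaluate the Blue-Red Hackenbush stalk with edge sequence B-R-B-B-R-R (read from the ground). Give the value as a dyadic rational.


Edges (from ground): B-R-B-B-R-R
By Berlekamp's sign-expansion rule, a Blue-Red Hackenbush stalk has the value of the surreal number whose sign sequence is the edge sequence with B -> + and R -> -.
Sign sequence: +-++--
Trace the sign expansion in the surreal number tree, starting from 0:
Edge 1: B (sign +) -> bounds (0, +inf), value = 1
Edge 2: R (sign -) -> bounds (0, 1), value = 1/2
Edge 3: B (sign +) -> bounds (1/2, 1), value = 3/4
Edge 4: B (sign +) -> bounds (3/4, 1), value = 7/8
Edge 5: R (sign -) -> bounds (3/4, 7/8), value = 13/16
Edge 6: R (sign -) -> bounds (3/4, 13/16), value = 25/32
Game value = 25/32

25/32


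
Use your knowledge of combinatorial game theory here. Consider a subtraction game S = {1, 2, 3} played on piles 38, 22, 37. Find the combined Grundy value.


Subtraction set: {1, 2, 3}
For this subtraction set, G(n) = n mod 4 (period = max + 1 = 4).
Pile 1 (size 38): G(38) = 38 mod 4 = 2
Pile 2 (size 22): G(22) = 22 mod 4 = 2
Pile 3 (size 37): G(37) = 37 mod 4 = 1
Total Grundy value = XOR of all: 2 XOR 2 XOR 1 = 1

1


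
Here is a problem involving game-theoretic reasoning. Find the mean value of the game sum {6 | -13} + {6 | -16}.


G1 = {6 | -13}, G2 = {6 | -16}
Each is a switch {a | b} with numbers a > b; its mean value is (a + b)/2, and mean value is additive over game sums: m(G1 + G2) = m(G1) + m(G2).
Mean of G1 = (6 + (-13))/2 = -7/2 = -7/2
Mean of G2 = (6 + (-16))/2 = -10/2 = -5
Mean of G1 + G2 = -7/2 + -5 = -17/2

-17/2


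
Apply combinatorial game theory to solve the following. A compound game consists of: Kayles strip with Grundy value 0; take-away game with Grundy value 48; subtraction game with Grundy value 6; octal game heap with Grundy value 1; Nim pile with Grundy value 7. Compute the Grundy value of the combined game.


By the Sprague-Grundy theorem, the Grundy value of a sum of games is the XOR of individual Grundy values.
Kayles strip: Grundy value = 0. Running XOR: 0 XOR 0 = 0
take-away game: Grundy value = 48. Running XOR: 0 XOR 48 = 48
subtraction game: Grundy value = 6. Running XOR: 48 XOR 6 = 54
octal game heap: Grundy value = 1. Running XOR: 54 XOR 1 = 55
Nim pile: Grundy value = 7. Running XOR: 55 XOR 7 = 48
The combined Grundy value is 48.

48


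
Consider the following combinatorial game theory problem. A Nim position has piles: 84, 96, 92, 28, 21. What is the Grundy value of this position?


We need the XOR (exclusive or) of all pile sizes.
After XOR-ing pile 1 (size 84): 0 XOR 84 = 84
After XOR-ing pile 2 (size 96): 84 XOR 96 = 52
After XOR-ing pile 3 (size 92): 52 XOR 92 = 104
After XOR-ing pile 4 (size 28): 104 XOR 28 = 116
After XOR-ing pile 5 (size 21): 116 XOR 21 = 97
The Nim-value of this position is 97.

97


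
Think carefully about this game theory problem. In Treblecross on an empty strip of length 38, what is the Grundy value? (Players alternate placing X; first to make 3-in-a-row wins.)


Treblecross: place X on empty cells; 3-in-a-row wins.
Playing within two cells of an existing X lets the opponent win at once, so sensible play treats the cells i-2..i+2 around each X as dead. The player left with no safe cell loses, so this is a normal-play take-away game on strips of safe cells.
Placing X at cell i (0-indexed) of a strip of k safe cells leaves independent strips of sizes max(0, i-2) and max(0, k-i-3). Hence G(k) = mex{ G(max(0,i-2)) XOR G(max(0,k-i-3)) : 0 <= i < k }, with G(0) = 0.
G(1): splits (0,0):0^0=0 -> mex({0}) = 1
G(2): splits (0,0):0^0=0 -> mex({0}) = 1
G(3): splits (0,0):0^0=0 -> mex({0}) = 1
G(4): splits (0,1):0^1=1 (0,0):0^0=0 -> mex({0, 1}) = 2
G(5): splits (0,2):0^1=1 (0,1):0^1=1 (0,0):0^0=0 -> mex({0, 1}) = 2
G(6) = mex({1}) = 0
G(7) = mex({0, 1, 2}) = 3
G(8) = mex({0, 1, 2}) = 3
G(9) = mex({0, 2}) = 1
G(10) = mex({0, 2, 3}) = 1
G(11) = mex({0, 3}) = 1
G(12) = mex({1, 3}) = 0
G(13) = mex({0, 1, 2, 3}) = 4
G(14) = mex({0, 1, 2}) = 3
G(15) = mex({0, 1, 2}) = 3
G(16) = mex({0, 1, 2, 4}) = 3
G(17) = mex({0, 1, 3, 4}) = 2
G(18) = mex({0, 1, 3, 4}) = 2
G(19) = mex({0, 1, 3, 5}) = 2
G(20) = mex({0, 1, 2, 3, 5}) = 4
G(21) = mex({0, 1, 2, 3, 5}) = 4
G(22) = mex({1, 2, 6}) = 0
G(23) = mex({0, 1, 2, 3, 4, 6}) = 5
G(24) = mex({0, 1, 2, 3, 4}) = 5
G(25) = mex({0, 1, 3, 4, 7}) = 2
G(26) = mex({0, 1, 3, 4, 5, 7}) = 2
G(27) = mex({0, 1, 3, 5}) = 2
G(28) = mex({0, 1, 2, 5}) = 3
G(29) = mex({0, 1, 2, 4, 5, 6}) = 3
G(30) = mex({1, 2, 4, 6}) = 0
G(31) = mex({0, 1, 2, 3, 4, 6}) = 5
G(32) = mex({1, 2, 3, 4, 7}) = 0
G(33) = mex({0, 3, 7}) = 1
G(34) = mex({0, 2, 3, 5, 7}) = 1
G(35) = mex({0, 2, 3, 5, 6}) = 1
G(36) = mex({0, 1, 2, 5, 6}) = 3
G(37) = mex({0, 1, 2, 4, 5, 6}) = 3
G(38) = mex({0, 1, 2, 4}) = 3
Therefore G(38) = 3.

3


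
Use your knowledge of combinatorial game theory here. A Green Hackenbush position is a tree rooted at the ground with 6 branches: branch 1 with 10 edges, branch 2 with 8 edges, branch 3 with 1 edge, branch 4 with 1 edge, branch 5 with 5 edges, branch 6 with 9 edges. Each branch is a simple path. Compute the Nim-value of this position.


The tree has 6 branches from the ground vertex.
In Green Hackenbush, the Nim-value of a simple path of length k is k.
Branch 1: length 10, Nim-value = 10
Branch 2: length 8, Nim-value = 8
Branch 3: length 1, Nim-value = 1
Branch 4: length 1, Nim-value = 1
Branch 5: length 5, Nim-value = 5
Branch 6: length 9, Nim-value = 9
Total Nim-value = XOR of all branch values:
0 XOR 10 = 10
10 XOR 8 = 2
2 XOR 1 = 3
3 XOR 1 = 2
2 XOR 5 = 7
7 XOR 9 = 14
Nim-value of the tree = 14

14


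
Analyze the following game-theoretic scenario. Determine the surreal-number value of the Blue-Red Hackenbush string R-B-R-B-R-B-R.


Edges (from ground): R-B-R-B-R-B-R
By Berlekamp's sign-expansion rule, a Blue-Red Hackenbush stalk has the value of the surreal number whose sign sequence is the edge sequence with B -> + and R -> -.
Sign sequence: -+-+-+-
Trace the sign expansion in the surreal number tree, starting from 0:
Edge 1: R (sign -) -> bounds (-inf, 0), value = -1
Edge 2: B (sign +) -> bounds (-1, 0), value = -1/2
Edge 3: R (sign -) -> bounds (-1, -1/2), value = -3/4
Edge 4: B (sign +) -> bounds (-3/4, -1/2), value = -5/8
Edge 5: R (sign -) -> bounds (-3/4, -5/8), value = -11/16
Edge 6: B (sign +) -> bounds (-11/16, -5/8), value = -21/32
Edge 7: R (sign -) -> bounds (-11/16, -21/32), value = -43/64
Game value = -43/64

-43/64


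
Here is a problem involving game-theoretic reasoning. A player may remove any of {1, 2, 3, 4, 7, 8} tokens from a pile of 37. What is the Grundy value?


The subtraction set is S = {1, 2, 3, 4, 7, 8}.
G(k) = mex{ G(k - s) : s in S, s <= k }. We compute iteratively: G(0) = 0.
G(1) = mex({0}) = 1
G(2) = mex({0, 1}) = 2
G(3) = mex({0, 1, 2}) = 3
G(4) = mex({0, 1, 2, 3}) = 4
G(5) = mex({1, 2, 3, 4}) = 0
G(6) = mex({0, 2, 3, 4}) = 1
G(7) = mex({0, 1, 3, 4}) = 2
G(8) = mex({0, 1, 2, 4}) = 3
G(9) = mex({0, 1, 2, 3}) = 4
G(10) = mex({1, 2, 3, 4}) = 0
G(11) = mex({0, 2, 3, 4}) = 1
G(12) = mex({0, 1, 3, 4}) = 2
Observe that G(5)..G(12) = 0, 1, 2, 3, 4, 0, 1, 2 repeats G(0)..G(7) = 0, 1, 2, 3, 4, 0, 1, 2.
For k >= max(S) = 8, G(k) is determined by the previous 8 values G(k-8)..G(k-1); a window of 8 consecutive values has recurred shifted by 5, so by induction G(k + 5) = G(k) for all k >= 0: the sequence is periodic from the start with period 5.
One period: G(0..4) = 0, 1, 2, 3, 4.
37 mod 5 = 2, so G(37) = G(2) = 2.

2


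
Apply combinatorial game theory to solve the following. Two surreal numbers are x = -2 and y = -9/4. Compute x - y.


x = -2, y = -9/4
Converting to common denominator: 4
x = -8/4, y = -9/4
x - y = -2 - -9/4 = 1/4

1/4


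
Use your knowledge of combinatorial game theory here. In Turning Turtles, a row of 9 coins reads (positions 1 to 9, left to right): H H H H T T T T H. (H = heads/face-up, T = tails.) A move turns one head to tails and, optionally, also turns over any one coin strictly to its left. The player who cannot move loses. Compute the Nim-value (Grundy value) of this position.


Coins: H H H H T T T T H
Key fact: a single head at position k behaves exactly like a Nim heap of size k (turning it to T and optionally flipping a coin at j < k corresponds to moving the heap from k to j, or to 0), and heads combine as a disjunctive sum (two heads at the same place would cancel, matching j XOR j = 0). So the Nim-value is the XOR of the 1-indexed positions of the heads.
Face-up positions (1-indexed): [1, 2, 3, 4, 9]
XOR 0 with 1: 0 XOR 1 = 1
XOR 1 with 2: 1 XOR 2 = 3
XOR 3 with 3: 3 XOR 3 = 0
XOR 0 with 4: 0 XOR 4 = 4
XOR 4 with 9: 4 XOR 9 = 13
Nim-value = 13

13


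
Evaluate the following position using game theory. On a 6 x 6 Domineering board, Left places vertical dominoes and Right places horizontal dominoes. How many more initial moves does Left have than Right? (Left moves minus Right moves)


Board is 6 x 6 (rows x cols).
Left (vertical) placements: (rows-1) * cols = 5 * 6 = 30
Right (horizontal) placements: rows * (cols-1) = 6 * 5 = 30
Advantage = Left - Right = 30 - 30 = 0

0


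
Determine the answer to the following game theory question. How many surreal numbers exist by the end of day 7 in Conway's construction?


Day 0: {|} = 0 is born. Count = 1.
Day n: the number of surreal numbers born by day n is 2^(n+1) - 1.
By day 0: 2^1 - 1 = 1
By day 1: 2^2 - 1 = 3
By day 2: 2^3 - 1 = 7
By day 3: 2^4 - 1 = 15
By day 4: 2^5 - 1 = 31
By day 5: 2^6 - 1 = 63
By day 6: 2^7 - 1 = 127
By day 7: 2^8 - 1 = 255
By day 7: 255 surreal numbers.

255


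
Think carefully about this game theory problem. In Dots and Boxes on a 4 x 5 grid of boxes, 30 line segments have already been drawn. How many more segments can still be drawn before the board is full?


Grid: 4 x 5 boxes, i.e. 5 rows and 6 columns of dots.
Horizontal edges: (rows + 1) * cols = 5 * 5 = 25
Vertical edges: rows * (cols + 1) = 4 * 6 = 24
Total edges: 25 + 24 = 49
Edges drawn: 30
Remaining: 49 - 30 = 19

19


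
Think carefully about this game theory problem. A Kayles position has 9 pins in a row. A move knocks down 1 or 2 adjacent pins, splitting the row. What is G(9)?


Kayles: a move removes 1 or 2 adjacent pins from a contiguous row.
Removing pins from a row of k leaves two independent rows (a, b) with a + b = k - 1 (one pin) or a + b = k - 2 (two pins); an end removal gives a = 0.
By Sprague-Grundy, G(k) = mex{ G(a) XOR G(b) } over all these splits. G(0) = 0.
G(1): splits (0,0):0^0=0 -> mex({0}) = 1
G(2): splits (0,1):0^1=1 (0,0):0^0=0 -> mex({0, 1}) = 2
G(3): splits (0,2):0^2=2 (1,1):1^1=0 (0,1):0^1=1 -> mex({0, 1, 2}) = 3
G(4): splits (0,3):0^3=3 (1,2):1^2=3 (0,2):0^2=2 (1,1):1^1=0 -> mex({0, 2, 3}) = 1
G(5): splits (0,4):0^1=1 (1,3):1^3=2 (2,2):2^2=0 (0,3):0^3=3 (1,2):1^2=3 -> mex({0, 1, 2, 3}) = 4
G(6) = mex({0, 1, 2, 4}) = 3
G(7) = mex({0, 1, 3, 4, 5}) = 2
G(8) = mex({0, 2, 3, 5, 6}) = 1
G(9) = mex({0, 1, 2, 3, 6, 7}) = 4
Therefore G(9) = 4.

4


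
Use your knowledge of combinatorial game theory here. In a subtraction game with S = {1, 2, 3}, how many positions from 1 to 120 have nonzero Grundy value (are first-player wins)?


Subtraction set S = {1, 2, 3}, so G(n) = n mod 4.
G(n) = 0 when n is a multiple of 4.
Multiples of 4 in [1, 120]: 30
N-positions (nonzero Grundy) = 120 - 30 = 90

90


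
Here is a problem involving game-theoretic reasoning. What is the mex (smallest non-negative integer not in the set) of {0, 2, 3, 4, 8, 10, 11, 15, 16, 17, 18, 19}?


Set = {0, 2, 3, 4, 8, 10, 11, 15, 16, 17, 18, 19}
0 is in the set.
1 is NOT in the set. This is the mex.
mex = 1

1


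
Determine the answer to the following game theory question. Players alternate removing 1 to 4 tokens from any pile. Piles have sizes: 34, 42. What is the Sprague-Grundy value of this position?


Subtraction set: {1, 2, 3, 4}
For this subtraction set, G(n) = n mod 5 (period = max + 1 = 5).
Pile 1 (size 34): G(34) = 34 mod 5 = 4
Pile 2 (size 42): G(42) = 42 mod 5 = 2
Total Grundy value = XOR of all: 4 XOR 2 = 6

6


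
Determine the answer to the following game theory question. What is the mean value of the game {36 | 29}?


Game = {36 | 29}, a switch {a | b} with numbers a > b.
Its thermograph has left wall a - t and right wall b + t, which meet at t = (a - b)/2, where both equal (a + b)/2. So the mast (mean value) is at (a + b)/2.
Mean = (36 + (29))/2 = 65/2 = 65/2

65/2


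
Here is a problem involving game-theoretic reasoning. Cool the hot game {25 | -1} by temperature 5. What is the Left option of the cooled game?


Original game: {25 | -1} (a switch {a | b} with a > b).
Cooling by t (for t below the temperature (a - b)/2 = 13) taxes each move by t: {a | b} cooled by t is {a - t | b + t}.
Cooling amount: t = 5
Cooled Left option: 25 - 5 = 20
Cooled Right option: -1 + 5 = 4
Cooled game: {20 | 4}
Left option = 20

20


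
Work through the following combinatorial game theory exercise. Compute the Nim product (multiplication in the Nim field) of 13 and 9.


Nim multiplication is bilinear over XOR: (u XOR v) * w = (u*w) XOR (v*w).
So we split each operand into its bit components and XOR the pairwise Nim products.
13 = 1 + 4 + 8 (as XOR of powers of 2).
9 = 1 + 8 (as XOR of powers of 2).
Using the standard Nim-product table on single bits:
  2*2 = 3,   2*4 = 8,   2*8 = 12,
  4*4 = 6,   4*8 = 11,  8*8 = 13,
and  1*x = x (identity), k*l = l*k (commutative).
Pairwise Nim products:
  1 * 1 = 1
  1 * 8 = 8
  4 * 1 = 4
  4 * 8 = 11
  8 * 1 = 8
  8 * 8 = 13
XOR them: 1 XOR 8 XOR 4 XOR 11 XOR 8 XOR 13 = 3.
Result: 13 * 9 = 3 (in Nim).

3


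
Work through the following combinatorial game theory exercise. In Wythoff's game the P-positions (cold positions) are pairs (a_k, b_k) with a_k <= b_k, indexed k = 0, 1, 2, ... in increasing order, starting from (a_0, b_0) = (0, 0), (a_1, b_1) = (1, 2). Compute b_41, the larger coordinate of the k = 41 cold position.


By Wythoff's theorem, a_k = floor(k * phi) and b_k = floor(k * phi^2) = a_k + k, where phi = (1 + sqrt(5))/2 is the golden ratio.
phi = (1 + sqrt(5))/2 = 1.618034
phi^2 = phi + 1 = 2.618034
k = 41
k * phi^2 = 41 * 2.618034 = 107.339394
b_41 = floor(k * phi^2) = 107 (check: a_41 + k = 66 + 41 = 107)

107


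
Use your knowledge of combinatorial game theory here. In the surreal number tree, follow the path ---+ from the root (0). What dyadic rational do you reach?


Sign expansion: ---+
Rule: track bounds (lo, hi), initially (-inf, +inf). On '+', the current value becomes lo and we move to the simplest number in (value, hi): value + 1 if hi = +inf, otherwise the midpoint (value + hi)/2. On '-', the current value becomes hi and we move to value - 1 if lo = -inf, otherwise the midpoint (lo + value)/2.
Start at 0.
Step 1: sign = -, move left. Bounds: (-inf, 0). Value = -1
Step 2: sign = -, move left. Bounds: (-inf, -1). Value = -2
Step 3: sign = -, move left. Bounds: (-inf, -2). Value = -3
Step 4: sign = +, move right. Bounds: (-3, -2). Value = -5/2
The surreal number with sign expansion ---+ is -5/2.

-5/2


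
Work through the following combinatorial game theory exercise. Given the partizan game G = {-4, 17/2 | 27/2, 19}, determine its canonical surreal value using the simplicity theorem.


Left options: {-4, 17/2}, max = 17/2
Right options: {27/2, 19}, min = 27/2
All options are numbers and max(Left) < min(Right), so by the simplicity theorem the value is the simplest (earliest-born) number strictly between 17/2 and 27/2.
Integers 9 through 13 all lie strictly between 17/2 and 27/2.
Among integers, the simplest (lowest birthday = smallest |n|; 0 is born on day 0, +-n on day n) is 9.
No non-integer in the interval can be simpler: if x is a non-integer in the interval, then floor(x) or ceil(x) also lies in the interval (the interval contains an integer), and both are proper prefixes of x's sign expansion, i.e. born earlier. So the game value is 9.
Game value = 9

9


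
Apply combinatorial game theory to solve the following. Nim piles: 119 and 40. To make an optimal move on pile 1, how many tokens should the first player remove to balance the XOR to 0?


Piles: 119 and 40
Current XOR: 119 XOR 40 = 95 (non-zero, so this is an N-position).
To make the XOR zero, we need to find a move that balances the piles.
For pile 1 (size 119): target = 119 XOR 95 = 40
We reduce pile 1 from 119 to 40.
Tokens removed: 119 - 40 = 79
Verification: 40 XOR 40 = 0

79


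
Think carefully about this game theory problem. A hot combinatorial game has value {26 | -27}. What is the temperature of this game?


The game is {26 | -27}, a switch {a | b} with numbers a > b.
Cooling {a | b} by t gives {a - t | b + t}, which stops being hot when a - t = b + t, i.e. at t = (a - b)/2. So the temperature of a switch is (a - b)/2.
Temperature = (Left option - Right option) / 2
= (26 - (-27)) / 2
= 53 / 2
= 53/2

53/2


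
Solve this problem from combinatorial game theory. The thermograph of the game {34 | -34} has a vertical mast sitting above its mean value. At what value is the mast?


Game = {34 | -34}, a switch {a | b} with numbers a > b.
Its thermograph has left wall a - t and right wall b + t, which meet at t = (a - b)/2, where both equal (a + b)/2. So the mast (mean value) is at (a + b)/2.
Mean = (34 + (-34))/2 = 0/2 = 0

0


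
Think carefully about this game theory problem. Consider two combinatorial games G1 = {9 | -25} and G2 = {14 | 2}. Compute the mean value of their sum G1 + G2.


G1 = {9 | -25}, G2 = {14 | 2}
Each is a switch {a | b} with numbers a > b; its mean value is (a + b)/2, and mean value is additive over game sums: m(G1 + G2) = m(G1) + m(G2).
Mean of G1 = (9 + (-25))/2 = -16/2 = -8
Mean of G2 = (14 + (2))/2 = 16/2 = 8
Mean of G1 + G2 = -8 + 8 = 0

0


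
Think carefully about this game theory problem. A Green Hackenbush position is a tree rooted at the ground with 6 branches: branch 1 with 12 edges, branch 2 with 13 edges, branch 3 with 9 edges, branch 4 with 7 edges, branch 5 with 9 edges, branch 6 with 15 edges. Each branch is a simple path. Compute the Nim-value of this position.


The tree has 6 branches from the ground vertex.
In Green Hackenbush, the Nim-value of a simple path of length k is k.
Branch 1: length 12, Nim-value = 12
Branch 2: length 13, Nim-value = 13
Branch 3: length 9, Nim-value = 9
Branch 4: length 7, Nim-value = 7
Branch 5: length 9, Nim-value = 9
Branch 6: length 15, Nim-value = 15
Total Nim-value = XOR of all branch values:
0 XOR 12 = 12
12 XOR 13 = 1
1 XOR 9 = 8
8 XOR 7 = 15
15 XOR 9 = 6
6 XOR 15 = 9
Nim-value of the tree = 9

9


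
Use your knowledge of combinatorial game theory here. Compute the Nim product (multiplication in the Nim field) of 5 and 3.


Nim multiplication is bilinear over XOR: (u XOR v) * w = (u*w) XOR (v*w).
So we split each operand into its bit components and XOR the pairwise Nim products.
5 = 1 + 4 (as XOR of powers of 2).
3 = 1 + 2 (as XOR of powers of 2).
Using the standard Nim-product table on single bits:
  2*2 = 3,   2*4 = 8,   2*8 = 12,
  4*4 = 6,   4*8 = 11,  8*8 = 13,
and  1*x = x (identity), k*l = l*k (commutative).
Pairwise Nim products:
  1 * 1 = 1
  1 * 2 = 2
  4 * 1 = 4
  4 * 2 = 8
XOR them: 1 XOR 2 XOR 4 XOR 8 = 15.
Result: 5 * 3 = 15 (in Nim).

15


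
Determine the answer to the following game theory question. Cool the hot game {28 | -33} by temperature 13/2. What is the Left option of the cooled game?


Original game: {28 | -33} (a switch {a | b} with a > b).
Cooling by t (for t below the temperature (a - b)/2 = 61/2) taxes each move by t: {a | b} cooled by t is {a - t | b + t}.
Cooling amount: t = 13/2
Cooled Left option: 28 - 13/2 = 43/2
Cooled Right option: -33 + 13/2 = -53/2
Cooled game: {43/2 | -53/2}
Left option = 43/2

43/2


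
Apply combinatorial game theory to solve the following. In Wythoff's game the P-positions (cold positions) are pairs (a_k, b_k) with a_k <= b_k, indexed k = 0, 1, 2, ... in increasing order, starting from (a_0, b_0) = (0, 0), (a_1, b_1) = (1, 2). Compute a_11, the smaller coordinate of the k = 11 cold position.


By Wythoff's theorem, a_k = floor(k * phi) and b_k = floor(k * phi^2) = a_k + k, where phi = (1 + sqrt(5))/2 is the golden ratio.
phi = (1 + sqrt(5))/2 = 1.618034
k = 11
k * phi = 11 * 1.618034 = 17.798374
a_11 = floor(k * phi) = 17

17


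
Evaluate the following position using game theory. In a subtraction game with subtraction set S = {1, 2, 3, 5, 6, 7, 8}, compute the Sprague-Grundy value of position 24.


The subtraction set is S = {1, 2, 3, 5, 6, 7, 8}.
G(k) = mex{ G(k - s) : s in S, s <= k }. We compute iteratively: G(0) = 0.
G(1) = mex({0}) = 1
G(2) = mex({0, 1}) = 2
G(3) = mex({0, 1, 2}) = 3
G(4) = mex({1, 2, 3}) = 0
G(5) = mex({0, 2, 3}) = 1
G(6) = mex({0, 1, 3}) = 2
G(7) = mex({0, 1, 2}) = 3
G(8) = mex({0, 1, 2, 3}) = 4
G(9) = mex({0, 1, 2, 3, 4}) = 5
G(10) = mex({0, 1, 2, 3, 4, 5}) = 6
G(11) = mex({0, 1, 2, 3, 4, 5, 6}) = 7
G(12) = mex({0, 1, 2, 3, 5, 6, 7}) = 4
G(13) = mex({1, 2, 3, 4, 6, 7}) = 0
G(14) = mex({0, 2, 3, 4, 5, 7}) = 1
G(15) = mex({0, 1, 3, 4, 5, 6}) = 2
G(16) = mex({0, 1, 2, 4, 5, 6, 7}) = 3
G(17) = mex({1, 2, 3, 4, 5, 6, 7}) = 0
G(18) = mex({0, 2, 3, 4, 6, 7}) = 1
G(19) = mex({0, 1, 3, 4, 7}) = 2
G(20) = mex({0, 1, 2, 4}) = 3
Observe that G(13)..G(20) = 0, 1, 2, 3, 0, 1, 2, 3 repeats G(0)..G(7) = 0, 1, 2, 3, 0, 1, 2, 3.
For k >= max(S) = 8, G(k) is determined by the previous 8 values G(k-8)..G(k-1); a window of 8 consecutive values has recurred shifted by 13, so by induction G(k + 13) = G(k) for all k >= 0: the sequence is periodic from the start with period 13.
One period: G(0..12) = 0, 1, 2, 3, 0, 1, 2, 3, 4, 5, 6, 7, 4.
24 mod 13 = 11, so G(24) = G(11) = 7.

7


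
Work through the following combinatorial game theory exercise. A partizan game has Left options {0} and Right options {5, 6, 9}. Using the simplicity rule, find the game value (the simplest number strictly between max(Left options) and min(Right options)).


Left options: {0}, max = 0
Right options: {5, 6, 9}, min = 5
All options are numbers and max(Left) < min(Right), so by the simplicity theorem the value is the simplest (earliest-born) number strictly between 0 and 5.
Integers 1 through 4 all lie strictly between 0 and 5.
Among integers, the simplest (lowest birthday = smallest |n|; 0 is born on day 0, +-n on day n) is 1.
No non-integer in the interval can be simpler: if x is a non-integer in the interval, then floor(x) or ceil(x) also lies in the interval (the interval contains an integer), and both are proper prefixes of x's sign expansion, i.e. born earlier. So the game value is 1.
Game value = 1

1


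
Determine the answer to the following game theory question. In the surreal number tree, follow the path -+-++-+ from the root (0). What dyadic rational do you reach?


Sign expansion: -+-++-+
Rule: track bounds (lo, hi), initially (-inf, +inf). On '+', the current value becomes lo and we move to the simplest number in (value, hi): value + 1 if hi = +inf, otherwise the midpoint (value + hi)/2. On '-', the current value becomes hi and we move to value - 1 if lo = -inf, otherwise the midpoint (lo + value)/2.
Start at 0.
Step 1: sign = -, move left. Bounds: (-inf, 0). Value = -1
Step 2: sign = +, move right. Bounds: (-1, 0). Value = -1/2
Step 3: sign = -, move left. Bounds: (-1, -1/2). Value = -3/4
Step 4: sign = +, move right. Bounds: (-3/4, -1/2). Value = -5/8
Step 5: sign = +, move right. Bounds: (-5/8, -1/2). Value = -9/16
Step 6: sign = -, move left. Bounds: (-5/8, -9/16). Value = -19/32
Step 7: sign = +, move right. Bounds: (-19/32, -9/16). Value = -37/64
The surreal number with sign expansion -+-++-+ is -37/64.

-37/64


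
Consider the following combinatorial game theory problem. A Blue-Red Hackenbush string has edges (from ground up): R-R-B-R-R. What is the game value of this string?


Edges (from ground): R-R-B-R-R
By Berlekamp's sign-expansion rule, a Blue-Red Hackenbush stalk has the value of the surreal number whose sign sequence is the edge sequence with B -> + and R -> -.
Sign sequence: --+--
Trace the sign expansion in the surreal number tree, starting from 0:
Edge 1: R (sign -) -> bounds (-inf, 0), value = -1
Edge 2: R (sign -) -> bounds (-inf, -1), value = -2
Edge 3: B (sign +) -> bounds (-2, -1), value = -3/2
Edge 4: R (sign -) -> bounds (-2, -3/2), value = -7/4
Edge 5: R (sign -) -> bounds (-2, -7/4), value = -15/8
Game value = -15/8

-15/8


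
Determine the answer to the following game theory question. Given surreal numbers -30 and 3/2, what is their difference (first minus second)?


x = -30, y = 3/2
Converting to common denominator: 2
x = -60/2, y = 3/2
x - y = -30 - 3/2 = -63/2

-63/2


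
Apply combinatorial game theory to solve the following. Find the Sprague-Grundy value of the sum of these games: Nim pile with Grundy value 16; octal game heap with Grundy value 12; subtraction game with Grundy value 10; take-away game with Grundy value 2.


By the Sprague-Grundy theorem, the Grundy value of a sum of games is the XOR of individual Grundy values.
Nim pile: Grundy value = 16. Running XOR: 0 XOR 16 = 16
octal game heap: Grundy value = 12. Running XOR: 16 XOR 12 = 28
subtraction game: Grundy value = 10. Running XOR: 28 XOR 10 = 22
take-away game: Grundy value = 2. Running XOR: 22 XOR 2 = 20
The combined Grundy value is 20.

20


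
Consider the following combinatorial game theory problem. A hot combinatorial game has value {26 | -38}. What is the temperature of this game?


The game is {26 | -38}, a switch {a | b} with numbers a > b.
Cooling {a | b} by t gives {a - t | b + t}, which stops being hot when a - t = b + t, i.e. at t = (a - b)/2. So the temperature of a switch is (a - b)/2.
Temperature = (Left option - Right option) / 2
= (26 - (-38)) / 2
= 64 / 2
= 32

32


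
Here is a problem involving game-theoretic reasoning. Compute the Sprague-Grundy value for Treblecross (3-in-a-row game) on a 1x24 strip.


Treblecross: place X on empty cells; 3-in-a-row wins.
Playing within two cells of an existing X lets the opponent win at once, so sensible play treats the cells i-2..i+2 around each X as dead. The player left with no safe cell loses, so this is a normal-play take-away game on strips of safe cells.
Placing X at cell i (0-indexed) of a strip of k safe cells leaves independent strips of sizes max(0, i-2) and max(0, k-i-3). Hence G(k) = mex{ G(max(0,i-2)) XOR G(max(0,k-i-3)) : 0 <= i < k }, with G(0) = 0.
G(1): splits (0,0):0^0=0 -> mex({0}) = 1
G(2): splits (0,0):0^0=0 -> mex({0}) = 1
G(3): splits (0,0):0^0=0 -> mex({0}) = 1
G(4): splits (0,1):0^1=1 (0,0):0^0=0 -> mex({0, 1}) = 2
G(5): splits (0,2):0^1=1 (0,1):0^1=1 (0,0):0^0=0 -> mex({0, 1}) = 2
G(6) = mex({1}) = 0
G(7) = mex({0, 1, 2}) = 3
G(8) = mex({0, 1, 2}) = 3
G(9) = mex({0, 2}) = 1
G(10) = mex({0, 2, 3}) = 1
G(11) = mex({0, 3}) = 1
G(12) = mex({1, 3}) = 0
G(13) = mex({0, 1, 2, 3}) = 4
G(14) = mex({0, 1, 2}) = 3
G(15) = mex({0, 1, 2}) = 3
G(16) = mex({0, 1, 2, 4}) = 3
G(17) = mex({0, 1, 3, 4}) = 2
G(18) = mex({0, 1, 3, 4}) = 2
G(19) = mex({0, 1, 3, 5}) = 2
G(20) = mex({0, 1, 2, 3, 5}) = 4
G(21) = mex({0, 1, 2, 3, 5}) = 4
G(22) = mex({1, 2, 6}) = 0
G(23) = mex({0, 1, 2, 3, 4, 6}) = 5
G(24) = mex({0, 1, 2, 3, 4}) = 5
Therefore G(24) = 5.

5


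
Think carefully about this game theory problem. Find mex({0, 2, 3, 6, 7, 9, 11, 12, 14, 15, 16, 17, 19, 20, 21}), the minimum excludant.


Set = {0, 2, 3, 6, 7, 9, 11, 12, 14, 15, 16, 17, 19, 20, 21}
0 is in the set.
1 is NOT in the set. This is the mex.
mex = 1

1


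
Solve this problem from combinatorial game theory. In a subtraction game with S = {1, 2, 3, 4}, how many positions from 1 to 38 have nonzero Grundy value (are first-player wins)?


Subtraction set S = {1, 2, 3, 4}, so G(n) = n mod 5.
G(n) = 0 when n is a multiple of 5.
Multiples of 5 in [1, 38]: 7
N-positions (nonzero Grundy) = 38 - 7 = 31

31


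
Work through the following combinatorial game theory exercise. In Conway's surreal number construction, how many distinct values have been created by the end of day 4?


Day 0: {|} = 0 is born. Count = 1.
Day n: the number of surreal numbers born by day n is 2^(n+1) - 1.
By day 0: 2^1 - 1 = 1
By day 1: 2^2 - 1 = 3
By day 2: 2^3 - 1 = 7
By day 3: 2^4 - 1 = 15
By day 4: 2^5 - 1 = 31
By day 4: 31 surreal numbers.

31


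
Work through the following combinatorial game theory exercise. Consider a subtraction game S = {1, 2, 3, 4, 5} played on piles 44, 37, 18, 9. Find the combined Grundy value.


Subtraction set: {1, 2, 3, 4, 5}
For this subtraction set, G(n) = n mod 6 (period = max + 1 = 6).
Pile 1 (size 44): G(44) = 44 mod 6 = 2
Pile 2 (size 37): G(37) = 37 mod 6 = 1
Pile 3 (size 18): G(18) = 18 mod 6 = 0
Pile 4 (size 9): G(9) = 9 mod 6 = 3
Total Grundy value = XOR of all: 2 XOR 1 XOR 0 XOR 3 = 0

0


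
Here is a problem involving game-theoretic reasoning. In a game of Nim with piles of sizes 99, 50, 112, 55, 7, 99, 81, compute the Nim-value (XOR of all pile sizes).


We need the XOR (exclusive or) of all pile sizes.
After XOR-ing pile 1 (size 99): 0 XOR 99 = 99
After XOR-ing pile 2 (size 50): 99 XOR 50 = 81
After XOR-ing pile 3 (size 112): 81 XOR 112 = 33
After XOR-ing pile 4 (size 55): 33 XOR 55 = 22
After XOR-ing pile 5 (size 7): 22 XOR 7 = 17
After XOR-ing pile 6 (size 99): 17 XOR 99 = 114
After XOR-ing pile 7 (size 81): 114 XOR 81 = 35
The Nim-value of this position is 35.

35


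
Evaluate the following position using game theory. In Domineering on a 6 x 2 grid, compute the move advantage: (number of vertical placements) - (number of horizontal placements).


Board is 6 x 2 (rows x cols).
Left (vertical) placements: (rows-1) * cols = 5 * 2 = 10
Right (horizontal) placements: rows * (cols-1) = 6 * 1 = 6
Advantage = Left - Right = 10 - 6 = 4

4


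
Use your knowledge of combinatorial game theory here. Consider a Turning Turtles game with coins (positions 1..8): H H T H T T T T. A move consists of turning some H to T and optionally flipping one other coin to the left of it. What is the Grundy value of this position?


Coins: H H T H T T T T
Key fact: a single head at position k behaves exactly like a Nim heap of size k (turning it to T and optionally flipping a coin at j < k corresponds to moving the heap from k to j, or to 0), and heads combine as a disjunctive sum (two heads at the same place would cancel, matching j XOR j = 0). So the Nim-value is the XOR of the 1-indexed positions of the heads.
Face-up positions (1-indexed): [1, 2, 4]
XOR 0 with 1: 0 XOR 1 = 1
XOR 1 with 2: 1 XOR 2 = 3
XOR 3 with 4: 3 XOR 4 = 7
Nim-value = 7

7


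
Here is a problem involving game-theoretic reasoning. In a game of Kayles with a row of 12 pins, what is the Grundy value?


Kayles: a move removes 1 or 2 adjacent pins from a contiguous row.
Removing pins from a row of k leaves two independent rows (a, b) with a + b = k - 1 (one pin) or a + b = k - 2 (two pins); an end removal gives a = 0.
By Sprague-Grundy, G(k) = mex{ G(a) XOR G(b) } over all these splits. G(0) = 0.
G(1): splits (0,0):0^0=0 -> mex({0}) = 1
G(2): splits (0,1):0^1=1 (0,0):0^0=0 -> mex({0, 1}) = 2
G(3): splits (0,2):0^2=2 (1,1):1^1=0 (0,1):0^1=1 -> mex({0, 1, 2}) = 3
G(4): splits (0,3):0^3=3 (1,2):1^2=3 (0,2):0^2=2 (1,1):1^1=0 -> mex({0, 2, 3}) = 1
G(5): splits (0,4):0^1=1 (1,3):1^3=2 (2,2):2^2=0 (0,3):0^3=3 (1,2):1^2=3 -> mex({0, 1, 2, 3}) = 4
G(6) = mex({0, 1, 2, 4}) = 3
G(7) = mex({0, 1, 3, 4, 5}) = 2
G(8) = mex({0, 2, 3, 5, 6}) = 1
G(9) = mex({0, 1, 2, 3, 6, 7}) = 4
G(10) = mex({0, 1, 3, 4, 5, 7}) = 2
G(11) = mex({0, 1, 2, 3, 4, 5}) = 6
G(12) = mex({0, 1, 2, 3, 5, 6, 7}) = 4
Therefore G(12) = 4.

4


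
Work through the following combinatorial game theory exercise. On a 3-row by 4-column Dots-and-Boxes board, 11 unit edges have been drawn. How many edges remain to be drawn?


Grid: 3 x 4 boxes, i.e. 4 rows and 5 columns of dots.
Horizontal edges: (rows + 1) * cols = 4 * 4 = 16
Vertical edges: rows * (cols + 1) = 3 * 5 = 15
Total edges: 16 + 15 = 31
Edges drawn: 11
Remaining: 31 - 11 = 20

20


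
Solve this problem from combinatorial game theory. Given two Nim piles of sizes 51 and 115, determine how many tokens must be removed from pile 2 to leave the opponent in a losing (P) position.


Piles: 51 and 115
Current XOR: 51 XOR 115 = 64 (non-zero, so this is an N-position).
To make the XOR zero, we need to find a move that balances the piles.
For pile 2 (size 115): target = 115 XOR 64 = 51
We reduce pile 2 from 115 to 51.
Tokens removed: 115 - 51 = 64
Verification: 51 XOR 51 = 0

64


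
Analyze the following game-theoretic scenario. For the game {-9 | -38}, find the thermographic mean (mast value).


Game = {-9 | -38}, a switch {a | b} with numbers a > b.
Its thermograph has left wall a - t and right wall b + t, which meet at t = (a - b)/2, where both equal (a + b)/2. So the mast (mean value) is at (a + b)/2.
Mean = (-9 + (-38))/2 = -47/2 = -47/2

-47/2


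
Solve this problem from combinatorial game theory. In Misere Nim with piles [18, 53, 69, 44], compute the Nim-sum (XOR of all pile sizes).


We need the XOR (exclusive or) of all pile sizes.
After XOR-ing pile 1 (size 18): 0 XOR 18 = 18
After XOR-ing pile 2 (size 53): 18 XOR 53 = 39
After XOR-ing pile 3 (size 69): 39 XOR 69 = 98
After XOR-ing pile 4 (size 44): 98 XOR 44 = 78
The Nim-value of this position is 78.

78


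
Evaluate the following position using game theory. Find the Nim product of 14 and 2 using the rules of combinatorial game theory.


Nim multiplication is bilinear over XOR: (u XOR v) * w = (u*w) XOR (v*w).
So we split each operand into its bit components and XOR the pairwise Nim products.
14 = 2 + 4 + 8 (as XOR of powers of 2).
2 = 2 (as XOR of powers of 2).
Using the standard Nim-product table on single bits:
  2*2 = 3,   2*4 = 8,   2*8 = 12,
  4*4 = 6,   4*8 = 11,  8*8 = 13,
and  1*x = x (identity), k*l = l*k (commutative).
Pairwise Nim products:
  2 * 2 = 3
  4 * 2 = 8
  8 * 2 = 12
XOR them: 3 XOR 8 XOR 12 = 7.
Result: 14 * 2 = 7 (in Nim).

7


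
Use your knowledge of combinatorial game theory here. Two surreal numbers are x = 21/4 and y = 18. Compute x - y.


x = 21/4, y = 18
Converting to common denominator: 4
x = 21/4, y = 72/4
x - y = 21/4 - 18 = -51/4

-51/4


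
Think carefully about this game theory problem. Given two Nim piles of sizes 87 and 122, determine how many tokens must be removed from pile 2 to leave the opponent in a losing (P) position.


Piles: 87 and 122
Current XOR: 87 XOR 122 = 45 (non-zero, so this is an N-position).
To make the XOR zero, we need to find a move that balances the piles.
For pile 2 (size 122): target = 122 XOR 45 = 87
We reduce pile 2 from 122 to 87.
Tokens removed: 122 - 87 = 35
Verification: 87 XOR 87 = 0

35


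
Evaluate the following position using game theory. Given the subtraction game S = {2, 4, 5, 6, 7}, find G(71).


The subtraction set is S = {2, 4, 5, 6, 7}.
G(k) = mex{ G(k - s) : s in S, s <= k }. We compute iteratively: G(0) = 0.
G(1) = mex({}) = 0
G(2) = mex({0}) = 1
G(3) = mex({0}) = 1
G(4) = mex({0, 1}) = 2
G(5) = mex({0, 1}) = 2
G(6) = mex({0, 1, 2}) = 3
G(7) = mex({0, 1, 2}) = 3
G(8) = mex({0, 1, 2, 3}) = 4
G(9) = mex({1, 2, 3}) = 0
G(10) = mex({1, 2, 3, 4}) = 0
G(11) = mex({0, 2, 3}) = 1
G(12) = mex({0, 2, 3, 4}) = 1
G(13) = mex({0, 1, 3, 4}) = 2
G(14) = mex({0, 1, 3, 4}) = 2
G(15) = mex({0, 1, 2, 4}) = 3
Observe that G(9)..G(15) = 0, 0, 1, 1, 2, 2, 3 repeats G(0)..G(6) = 0, 0, 1, 1, 2, 2, 3.
For k >= max(S) = 7, G(k) is determined by the previous 7 values G(k-7)..G(k-1); a window of 7 consecutive values has recurred shifted by 9, so by induction G(k + 9) = G(k) for all k >= 0: the sequence is periodic from the start with period 9.
One period: G(0..8) = 0, 0, 1, 1, 2, 2, 3, 3, 4.
71 mod 9 = 8, so G(71) = G(8) = 4.

4


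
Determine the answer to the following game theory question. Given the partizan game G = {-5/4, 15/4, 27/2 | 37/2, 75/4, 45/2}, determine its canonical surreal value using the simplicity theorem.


Left options: {-5/4, 15/4, 27/2}, max = 27/2
Right options: {37/2, 75/4, 45/2}, min = 37/2
All options are numbers and max(Left) < min(Right), so by the simplicity theorem the value is the simplest (earliest-born) number strictly between 27/2 and 37/2.
Integers 14 through 18 all lie strictly between 27/2 and 37/2.
Among integers, the simplest (lowest birthday = smallest |n|; 0 is born on day 0, +-n on day n) is 14.
No non-integer in the interval can be simpler: if x is a non-integer in the interval, then floor(x) or ceil(x) also lies in the interval (the interval contains an integer), and both are proper prefixes of x's sign expansion, i.e. born earlier. So the game value is 14.
Game value = 14

14
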